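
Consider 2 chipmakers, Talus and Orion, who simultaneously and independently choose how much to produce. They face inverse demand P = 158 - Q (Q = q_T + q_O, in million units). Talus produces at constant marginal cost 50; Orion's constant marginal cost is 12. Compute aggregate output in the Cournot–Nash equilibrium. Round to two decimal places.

Talus's profit: π_T = (158 - Q)q_T - (50q_T). Setting ∂π_T/∂q_T = 0: 108 - 2q_T - (q_O) = 0.
Orion's profit: π_O = (158 - Q)q_O - (12q_O). Setting ∂π_O/∂q_O = 0: 146 - 2q_O - (q_T) = 0.
Best responses: q_T = (108 - q_O)/2, q_O = (146 - q_T)/2.
Solving the pair: q_T = 70/3, q_O = 184/3.
Total output Q = 70/3 + 184/3 = 254/3.

84.67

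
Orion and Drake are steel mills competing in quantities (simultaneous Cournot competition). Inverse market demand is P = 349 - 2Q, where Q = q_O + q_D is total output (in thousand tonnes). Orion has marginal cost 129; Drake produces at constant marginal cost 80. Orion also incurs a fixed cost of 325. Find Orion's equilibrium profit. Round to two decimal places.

Orion's profit: π_O = (349 - 2Q)q_O - (129q_O). Setting ∂π_O/∂q_O = 0: 220 - 4q_O - 2(q_D) = 0.
Drake's profit: π_D = (349 - 2Q)q_D - (80q_D). Setting ∂π_D/∂q_D = 0: 269 - 4q_D - 2(q_O) = 0.
Rearranging gives the reaction functions q_O = (220 - 2q_D)/4 and q_D = (269 - 2q_O)/4.
Substituting one into the other gives q_O = 57/2 and q_D = 53.
Price P = 349 - 2·(163/2) = 186.
Orion's profit: (186 - 129)·(57/2) - 325 = 1299.5000.

1299.50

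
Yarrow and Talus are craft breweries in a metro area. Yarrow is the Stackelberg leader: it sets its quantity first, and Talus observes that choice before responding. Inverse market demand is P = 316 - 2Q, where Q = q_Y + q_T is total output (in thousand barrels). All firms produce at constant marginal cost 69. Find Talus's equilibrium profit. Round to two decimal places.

1906.53

The follower Talus best-responds to any q_Y: π_T = (316 - 2Q)q_T - 69q_T.
Setting the follower's marginal profit to zero, 247 - 2q_Y - 4q_T = 0, i.e. q_T = (247 - 2q_Y)/4.
Yarrow substitutes q_T(q_Y) into its own profit: π_Y = q_Y(316 - 2q_Y - (247 - 2q_Y)/2) - 69q_Y = (385/2 - q_Y)q_Y - 69q_Y.
Leader FOC: 247/2 - 2q_Y = 0, so q_Y = 247/4.
Then q_T = (247 - 2·(247/4))/4 = 247/8.
Price P = 316 - 2·(741/8) = 523/4.
Talus's profit: (523/4 - 69)·(247/8) = 1906.5313.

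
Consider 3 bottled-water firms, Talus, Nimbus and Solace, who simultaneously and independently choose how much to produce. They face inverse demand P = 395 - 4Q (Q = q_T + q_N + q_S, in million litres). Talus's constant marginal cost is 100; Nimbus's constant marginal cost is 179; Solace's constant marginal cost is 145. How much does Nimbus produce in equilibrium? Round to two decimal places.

6.44

Talus's profit: π_T = (395 - 4Q)q_T - (100q_T). Setting ∂π_T/∂q_T = 0: 295 - 8q_T - 4(q_N + q_S) = 0.
Nimbus's first-order condition: 216 - 8q_N - 4(q_T + q_S) = 0.
Solace's profit: π_S = (395 - 4Q)q_S - (145q_S). Setting ∂π_S/∂q_S = 0: 250 - 8q_S - 4(q_T + q_N) = 0.
Adding the 3 first-order conditions: 761 − 16Q = 0, so Q = 761/16.
Back-substituting: q_T = (295 − 761/4)/4 = 419/16, q_N = (216 − 761/4)/4 = 103/16, q_S = (250 − 761/4)/4 = 239/16.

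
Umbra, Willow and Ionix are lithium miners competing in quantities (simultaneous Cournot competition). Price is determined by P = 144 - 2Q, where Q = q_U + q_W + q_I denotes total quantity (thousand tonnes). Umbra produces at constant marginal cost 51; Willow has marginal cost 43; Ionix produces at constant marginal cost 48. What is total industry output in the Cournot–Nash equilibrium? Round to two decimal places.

36.25

Umbra's profit: π_U = (144 - 2Q)q_U - (51q_U). Setting ∂π_U/∂q_U = 0: 93 - 4q_U - 2(q_W + q_I) = 0.
Willow's profit: π_W = (144 - 2Q)q_W - (43q_W). Setting ∂π_W/∂q_W = 0: 101 - 4q_W - 2(q_U + q_I) = 0.
Ionix's first-order condition: 96 - 4q_I - 2(q_U + q_W) = 0.
Summing all 3 equations gives 290 − 8Q = 0, hence Q = 145/4.
Back-substituting: q_U = (93 − 145/2)/2 = 41/4, q_W = (101 − 145/2)/2 = 57/4, q_I = (96 − 145/2)/2 = 47/4.
Total output Q = 41/4 + 57/4 + 47/4 = 145/4.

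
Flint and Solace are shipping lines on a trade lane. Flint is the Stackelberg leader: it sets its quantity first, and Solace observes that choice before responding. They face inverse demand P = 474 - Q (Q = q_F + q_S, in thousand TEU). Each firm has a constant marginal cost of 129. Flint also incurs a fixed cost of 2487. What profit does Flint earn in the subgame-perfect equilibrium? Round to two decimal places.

12391.13

Solve by backward induction. Given q_F, the follower Solace maximises π_S = (474 - q_F - q_S)q_S - 129q_S.
∂π_S/∂q_S = 345 - q_F - 2q_S = 0 gives the reaction function q_S = (345 - q_F)/2.
The leader anticipates this reaction. Substituting into P = 474 - Q gives P = 603/2 - (1/2)q_F, so π_F = (603/2 - (1/2)q_F)q_F - 129q_F.
The leader's first-order condition 345/2 - q_F = 0 yields q_F = 345/2.
Then q_S = (345 - 345/2)/2 = 345/4.
Price P = 474 - 1035/4 = 861/4.
Flint's profit: (861/4 - 129)·(345/2) - 2487 = 12391.1250.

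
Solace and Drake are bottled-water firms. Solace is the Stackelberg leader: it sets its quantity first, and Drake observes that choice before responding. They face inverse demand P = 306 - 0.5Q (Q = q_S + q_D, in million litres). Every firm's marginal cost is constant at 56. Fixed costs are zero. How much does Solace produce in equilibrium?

250

Solve by backward induction. Given q_S, the follower Drake maximises π_D = (306 - (1/2)q_S - (1/2)q_D)q_D - 56q_D.
Setting the follower's marginal profit to zero, 250 - (1/2)q_S - q_D = 0, i.e. q_D = (250 - (1/2)q_S).
Solace substitutes q_D(q_S) into its own profit: π_S = q_S(306 - (1/2)q_S - (250 - (1/2)q_S)/2) - 56q_S = (181 - (1/4)q_S)q_S - 56q_S.
The leader's first-order condition 125 - (1/2)q_S = 0 yields q_S = 250.
Then q_D = (250 - (1/2)·250) = 125.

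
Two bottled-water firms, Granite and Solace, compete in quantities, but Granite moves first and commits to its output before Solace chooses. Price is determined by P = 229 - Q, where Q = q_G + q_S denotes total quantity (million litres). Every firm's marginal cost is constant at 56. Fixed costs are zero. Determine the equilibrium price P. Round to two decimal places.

Solve by backward induction. Given q_G, the follower Solace maximises π_S = (229 - q_G - q_S)q_S - 56q_S.
∂π_S/∂q_S = 173 - q_G - 2q_S = 0 gives the reaction function q_S = (173 - q_G)/2.
The leader anticipates this reaction. Substituting into P = 229 - Q gives P = 285/2 - (1/2)q_G, so π_G = (285/2 - (1/2)q_G)q_G - 56q_G.
Leader FOC: 173/2 - q_G = 0, so q_G = 173/2.
Then q_S = (173 - 173/2)/2 = 173/4.
Total output Q = 519/4, so price P = 229 - 519/4 = 397/4.

99.25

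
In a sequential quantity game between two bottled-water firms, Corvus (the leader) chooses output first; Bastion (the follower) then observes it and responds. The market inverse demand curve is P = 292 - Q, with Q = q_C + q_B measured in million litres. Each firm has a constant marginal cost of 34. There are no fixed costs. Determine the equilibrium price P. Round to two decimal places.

Solve by backward induction. Given q_C, the follower Bastion maximises π_B = (292 - q_C - q_B)q_B - 34q_B.
Setting the follower's marginal profit to zero, 258 - q_C - 2q_B = 0, i.e. q_B = (258 - q_C)/2.
The leader anticipates this reaction. Substituting into P = 292 - Q gives P = 163 - (1/2)q_C, so π_C = (163 - (1/2)q_C)q_C - 34q_C.
Leader FOC: 129 - q_C = 0, so q_C = 129.
Then q_B = (258 - 129)/2 = 129/2.
Total output Q = 387/2, so price P = 292 - 387/2 = 197/2.

98.50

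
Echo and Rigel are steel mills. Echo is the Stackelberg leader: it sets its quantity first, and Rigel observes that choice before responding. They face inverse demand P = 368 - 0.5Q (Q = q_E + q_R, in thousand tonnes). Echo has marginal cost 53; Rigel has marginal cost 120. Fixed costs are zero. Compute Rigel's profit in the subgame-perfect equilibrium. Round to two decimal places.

1624.50

Solve by backward induction. Given q_E, the follower Rigel maximises π_R = (368 - (1/2)q_E - (1/2)q_R)q_R - 120q_R.
Follower FOC: 248 - (1/2)q_E - q_R = 0, so q_R(q_E) = (248 - (1/2)q_E).
Echo substitutes q_R(q_E) into its own profit: π_E = q_E(368 - (1/2)q_E - (248 - (1/2)q_E)/2) - 53q_E = (244 - (1/4)q_E)q_E - 53q_E.
Maximising: ∂π_E/∂q_E = 191 - (1/2)q_E = 0, giving q_E = 382.
Then q_R = (248 - (1/2)·382) = 57.
Price P = 368 - (1/2)·439 = 297/2.
Rigel's profit: (297/2 - 120)·57 = 1624.5000.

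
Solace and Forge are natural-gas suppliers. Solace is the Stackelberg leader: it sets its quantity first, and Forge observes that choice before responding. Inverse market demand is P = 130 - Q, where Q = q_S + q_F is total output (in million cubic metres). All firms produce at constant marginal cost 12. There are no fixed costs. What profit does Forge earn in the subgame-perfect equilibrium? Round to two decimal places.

Solve by backward induction. Given q_S, the follower Forge maximises π_F = (130 - q_S - q_F)q_F - 12q_F.
Setting the follower's marginal profit to zero, 118 - q_S - 2q_F = 0, i.e. q_F = (118 - q_S)/2.
The leader anticipates this reaction. Substituting into P = 130 - Q gives P = 71 - (1/2)q_S, so π_S = (71 - (1/2)q_S)q_S - 12q_S.
Leader FOC: 59 - q_S = 0, so q_S = 59.
Then q_F = (118 - 59)/2 = 59/2.
Price P = 130 - 177/2 = 83/2.
Forge's profit: (83/2 - 12)·(59/2) = 870.2500.

870.25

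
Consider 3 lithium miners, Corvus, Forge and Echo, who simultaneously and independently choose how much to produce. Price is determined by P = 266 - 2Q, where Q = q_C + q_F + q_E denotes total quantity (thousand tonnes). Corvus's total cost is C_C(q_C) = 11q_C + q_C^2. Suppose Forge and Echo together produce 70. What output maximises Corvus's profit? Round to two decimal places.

With rivals' combined output fixed at 70, Corvus's profit is π_C = (266 - 2·70 - 2q_C)q_C - (11q_C + q_C²) = (126 - 2q_C)q_C - (11q_C + q_C²).
∂π_C/∂q_C = 115 - 6q_C = 0, so q_C = 115/6.

19.17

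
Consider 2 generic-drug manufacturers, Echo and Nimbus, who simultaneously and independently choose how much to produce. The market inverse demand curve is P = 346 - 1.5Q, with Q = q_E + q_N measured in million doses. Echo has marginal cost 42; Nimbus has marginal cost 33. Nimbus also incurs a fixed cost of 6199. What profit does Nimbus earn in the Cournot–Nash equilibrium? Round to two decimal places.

Echo's profit: π_E = (346 - 1.5Q)q_E - (42q_E). Setting ∂π_E/∂q_E = 0: 304 - 3q_E - (3/2)(q_N) = 0.
Nimbus's first-order condition: 313 - 3q_N - (3/2)(q_E) = 0.
Best responses: q_E = (304 - (3/2)q_N)/3, q_N = (313 - (3/2)q_E)/3.
Substituting one into the other gives q_E = 590/9 and q_N = 644/9.
Price P = 346 - (3/2)·(1234/9) = 421/3.
Nimbus's profit: (421/3 - 33)·(644/9) - 6199 = 1481.2963.

1481.30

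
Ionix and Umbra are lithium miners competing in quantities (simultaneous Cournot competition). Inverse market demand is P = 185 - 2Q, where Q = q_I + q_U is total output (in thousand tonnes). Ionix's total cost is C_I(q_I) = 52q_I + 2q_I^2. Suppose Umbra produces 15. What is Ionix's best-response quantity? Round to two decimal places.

12.88

With the rival's output fixed at 15, Ionix's profit is π_I = (185 - 2·15 - 2q_I)q_I - (52q_I + 2q_I²) = (155 - 2q_I)q_I - (52q_I + 2q_I²).
∂π_I/∂q_I = 103 - 8q_I = 0, so q_I = 103/8.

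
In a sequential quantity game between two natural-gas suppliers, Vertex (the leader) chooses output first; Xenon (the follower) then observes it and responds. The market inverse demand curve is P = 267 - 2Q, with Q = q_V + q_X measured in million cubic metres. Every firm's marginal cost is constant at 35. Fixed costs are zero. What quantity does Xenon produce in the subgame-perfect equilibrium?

29

Solve by backward induction. Given q_V, the follower Xenon maximises π_X = (267 - 2q_V - 2q_X)q_X - 35q_X.
∂π_X/∂q_X = 232 - 2q_V - 4q_X = 0 gives the reaction function q_X = (232 - 2q_V)/4.
Vertex substitutes q_X(q_V) into its own profit: π_V = q_V(267 - 2q_V - (232 - 2q_V)/2) - 35q_V = (151 - q_V)q_V - 35q_V.
The leader's first-order condition 116 - 2q_V = 0 yields q_V = 58.
Then q_X = (232 - 2·58)/4 = 29.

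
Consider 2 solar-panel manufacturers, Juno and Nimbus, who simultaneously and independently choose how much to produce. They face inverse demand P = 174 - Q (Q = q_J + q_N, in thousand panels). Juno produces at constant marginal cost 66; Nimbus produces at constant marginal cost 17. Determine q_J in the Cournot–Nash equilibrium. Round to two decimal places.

19.67

Juno's profit: π_J = (174 - Q)q_J - (66q_J). Setting ∂π_J/∂q_J = 0: 108 - 2q_J - (q_N) = 0.
Nimbus's profit: π_N = (174 - Q)q_N - (17q_N). Setting ∂π_N/∂q_N = 0: 157 - 2q_N - (q_J) = 0.
Rearranging gives the reaction functions q_J = (108 - q_N)/2 and q_N = (157 - q_J)/2.
Solving the pair: q_J = 59/3, q_N = 206/3.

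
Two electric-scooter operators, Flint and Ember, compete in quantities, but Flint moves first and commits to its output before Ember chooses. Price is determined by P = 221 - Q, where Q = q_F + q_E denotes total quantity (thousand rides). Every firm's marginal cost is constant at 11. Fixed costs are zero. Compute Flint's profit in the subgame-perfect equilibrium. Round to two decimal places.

The follower Ember best-responds to any q_F: π_E = (221 - Q)q_E - 11q_E.
Follower FOC: 210 - q_F - 2q_E = 0, so q_E(q_F) = (210 - q_F)/2.
The leader anticipates this reaction. Substituting into P = 221 - Q gives P = 116 - (1/2)q_F, so π_F = (116 - (1/2)q_F)q_F - 11q_F.
The leader's first-order condition 105 - q_F = 0 yields q_F = 105.
Then q_E = (210 - 105)/2 = 105/2.
Price P = 221 - 315/2 = 127/2.
Flint's profit: (127/2 - 11)·105 = 5512.5000.

5512.50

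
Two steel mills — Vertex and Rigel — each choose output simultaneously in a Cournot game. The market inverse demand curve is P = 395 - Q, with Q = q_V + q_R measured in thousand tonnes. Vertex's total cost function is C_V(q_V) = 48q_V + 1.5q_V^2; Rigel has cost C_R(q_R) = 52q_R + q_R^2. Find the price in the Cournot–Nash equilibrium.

268

Vertex's profit: π_V = (395 - Q)q_V - (48q_V + (3/2)q_V²). Setting ∂π_V/∂q_V = 0: 347 - 5q_V - (q_R) = 0.
Rigel's profit: π_R = (395 - Q)q_R - (52q_R + q_R²). Setting ∂π_R/∂q_R = 0: 343 - 4q_R - (q_V) = 0.
So q_V = (347 - q_R)/5 and q_R = (343 - q_V)/4.
Solving the pair: q_V = 55, q_R = 72.
Total output Q = 127, so price P = 395 - 127 = 268.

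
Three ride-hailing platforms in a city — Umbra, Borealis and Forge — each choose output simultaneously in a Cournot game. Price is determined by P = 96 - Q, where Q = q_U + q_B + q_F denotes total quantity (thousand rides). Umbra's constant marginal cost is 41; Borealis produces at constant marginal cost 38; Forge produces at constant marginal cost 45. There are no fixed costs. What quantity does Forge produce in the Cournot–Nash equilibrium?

Umbra's profit: π_U = (96 - Q)q_U - (41q_U). Setting ∂π_U/∂q_U = 0: 55 - 2q_U - (q_B + q_F) = 0.
Borealis's profit: π_B = (96 - Q)q_B - (38q_B). Setting ∂π_B/∂q_B = 0: 58 - 2q_B - (q_U + q_F) = 0.
Forge's first-order condition: 51 - 2q_F - (q_U + q_B) = 0.
Adding the 3 first-order conditions: 164 − 4Q = 0, so Q = 41.
Back-substituting: q_U = (55 − 41) = 14, q_B = (58 − 41) = 17, q_F = (51 − 41) = 10.

10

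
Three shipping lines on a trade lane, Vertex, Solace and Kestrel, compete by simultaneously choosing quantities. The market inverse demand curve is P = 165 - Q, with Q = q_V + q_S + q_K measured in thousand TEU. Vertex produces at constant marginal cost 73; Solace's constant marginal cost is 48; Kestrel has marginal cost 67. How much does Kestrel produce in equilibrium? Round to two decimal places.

21.25

Vertex's profit: π_V = (165 - Q)q_V - (73q_V). Setting ∂π_V/∂q_V = 0: 92 - 2q_V - (q_S + q_K) = 0.
Solace's first-order condition: 117 - 2q_S - (q_V + q_K) = 0.
Kestrel's first-order condition: 98 - 2q_K - (q_V + q_S) = 0.
Summing all 3 equations gives 307 − 4Q = 0, hence Q = 307/4.
Back-substituting: q_V = (92 − 307/4) = 61/4, q_S = (117 − 307/4) = 161/4, q_K = (98 − 307/4) = 85/4.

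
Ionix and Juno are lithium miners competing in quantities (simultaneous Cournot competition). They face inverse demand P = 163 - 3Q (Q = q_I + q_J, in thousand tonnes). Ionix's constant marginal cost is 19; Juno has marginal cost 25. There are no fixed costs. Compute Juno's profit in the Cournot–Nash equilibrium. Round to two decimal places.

645.33

Ionix's profit: π_I = (163 - 3Q)q_I - (19q_I). Setting ∂π_I/∂q_I = 0: 144 - 6q_I - 3(q_J) = 0.
Juno's first-order condition: 138 - 6q_J - 3(q_I) = 0.
Best responses: q_I = (144 - 3q_J)/6, q_J = (138 - 3q_I)/6.
Solving the pair: q_I = 50/3, q_J = 44/3.
Price P = 163 - 3·(94/3) = 69.
Juno's profit: (69 - 25)·(44/3) = 1936/3.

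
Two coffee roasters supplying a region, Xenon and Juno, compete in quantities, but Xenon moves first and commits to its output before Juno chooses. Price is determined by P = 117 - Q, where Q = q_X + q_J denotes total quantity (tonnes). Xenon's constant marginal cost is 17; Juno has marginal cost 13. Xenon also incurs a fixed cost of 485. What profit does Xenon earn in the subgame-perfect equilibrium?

667

Solve by backward induction. Given q_X, the follower Juno maximises π_J = (117 - q_X - q_J)q_J - 13q_J.
Follower FOC: 104 - q_X - 2q_J = 0, so q_J(q_X) = (104 - q_X)/2.
The leader anticipates this reaction. Substituting into P = 117 - Q gives P = 65 - (1/2)q_X, so π_X = (65 - (1/2)q_X)q_X - 17q_X.
Maximising: ∂π_X/∂q_X = 48 - q_X = 0, giving q_X = 48.
Then q_J = (104 - 48)/2 = 28.
Price P = 117 - 76 = 41.
Xenon's profit: (41 - 17)·48 - 485 = 667.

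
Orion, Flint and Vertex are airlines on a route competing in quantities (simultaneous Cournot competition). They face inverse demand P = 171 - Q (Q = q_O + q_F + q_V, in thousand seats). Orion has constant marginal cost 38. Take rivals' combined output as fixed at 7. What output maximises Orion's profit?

63

With rivals' combined output fixed at 7, Orion's profit is π_O = (171 - 7 - q_O)q_O - (38q_O) = (164 - q_O)q_O - (38q_O).
∂π_O/∂q_O = 126 - 2q_O = 0, so q_O = 63.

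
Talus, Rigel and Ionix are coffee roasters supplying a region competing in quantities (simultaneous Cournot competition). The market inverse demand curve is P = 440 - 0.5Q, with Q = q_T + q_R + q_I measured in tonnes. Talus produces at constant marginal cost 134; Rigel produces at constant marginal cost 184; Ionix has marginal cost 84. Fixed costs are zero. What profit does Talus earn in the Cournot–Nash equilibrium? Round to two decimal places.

Talus's profit: π_T = (440 - 0.5Q)q_T - (134q_T). Setting ∂π_T/∂q_T = 0: 306 - q_T - (1/2)(q_R + q_I) = 0.
Rigel's profit: π_R = (440 - 0.5Q)q_R - (184q_R). Setting ∂π_R/∂q_R = 0: 256 - q_R - (1/2)(q_T + q_I) = 0.
Ionix's first-order condition: 356 - q_I - (1/2)(q_T + q_R) = 0.
Summing all 3 equations gives 918 − 2Q = 0, hence Q = 459.
Back-substituting: q_T = (306 − 459/2)/(1/2) = 153, q_R = (256 − 459/2)/(1/2) = 53, q_I = (356 − 459/2)/(1/2) = 253.
Price P = 440 - (1/2)·459 = 421/2.
Talus's profit: (421/2 - 134)·153 = 11704.5000.

11704.50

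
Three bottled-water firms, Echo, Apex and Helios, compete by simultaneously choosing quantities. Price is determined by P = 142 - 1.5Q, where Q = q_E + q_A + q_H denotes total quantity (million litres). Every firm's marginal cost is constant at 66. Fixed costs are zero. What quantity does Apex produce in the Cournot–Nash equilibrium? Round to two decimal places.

A representative firm's profit is π_i = q_i(142 - 1.5Q) - 66q_i.
First-order condition (treating rivals' output as given): 76 - 3q_i - (3/2)·Σ_{j≠i} q_j = 0.
With identical firms every q_j equals q_i, so Σ_{j≠i} q_j = 2q_i and 76 = 6q_i, giving q_i = 38/3.

12.67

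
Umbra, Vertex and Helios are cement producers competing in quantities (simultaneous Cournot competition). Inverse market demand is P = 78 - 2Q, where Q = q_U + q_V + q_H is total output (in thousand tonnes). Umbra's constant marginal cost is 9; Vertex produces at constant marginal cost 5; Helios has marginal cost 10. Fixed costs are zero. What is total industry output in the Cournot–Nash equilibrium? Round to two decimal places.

26.25

Umbra's profit: π_U = (78 - 2Q)q_U - (9q_U). Setting ∂π_U/∂q_U = 0: 69 - 4q_U - 2(q_V + q_H) = 0.
Vertex's profit: π_V = (78 - 2Q)q_V - (5q_V). Setting ∂π_V/∂q_V = 0: 73 - 4q_V - 2(q_U + q_H) = 0.
Helios's profit: π_H = (78 - 2Q)q_H - (10q_H). Setting ∂π_H/∂q_H = 0: 68 - 4q_H - 2(q_U + q_V) = 0.
Summing all 3 equations gives 210 − 8Q = 0, hence Q = 105/4.
Back-substituting: q_U = (69 − 105/2)/2 = 33/4, q_V = (73 − 105/2)/2 = 41/4, q_H = (68 − 105/2)/2 = 31/4.
Total output Q = 33/4 + 41/4 + 31/4 = 105/4.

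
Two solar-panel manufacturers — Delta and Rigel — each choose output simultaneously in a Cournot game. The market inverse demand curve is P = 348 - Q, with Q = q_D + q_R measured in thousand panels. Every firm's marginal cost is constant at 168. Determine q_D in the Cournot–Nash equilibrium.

Each firm earns π_i = (348 - Q)q_i - 168q_i.
Setting ∂π_i/∂q_i = 0 with rivals' quantities fixed: 180 - 2q_i - q_j = 0.
With identical firms every q_j equals q_i, so q_j = q_i and 180 = 3q_i, giving q_i = 60.

60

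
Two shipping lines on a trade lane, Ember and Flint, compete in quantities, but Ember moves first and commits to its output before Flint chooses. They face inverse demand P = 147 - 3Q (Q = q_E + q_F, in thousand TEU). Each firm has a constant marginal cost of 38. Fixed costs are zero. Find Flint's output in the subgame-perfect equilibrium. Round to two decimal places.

9.08

Solve by backward induction. Given q_E, the follower Flint maximises π_F = (147 - 3q_E - 3q_F)q_F - 38q_F.
Follower FOC: 109 - 3q_E - 6q_F = 0, so q_F(q_E) = (109 - 3q_E)/6.
Ember substitutes q_F(q_E) into its own profit: π_E = q_E(147 - 3q_E - (109 - 3q_E)/2) - 38q_E = (185/2 - (3/2)q_E)q_E - 38q_E.
The leader's first-order condition 109/2 - 3q_E = 0 yields q_E = 109/6.
Then q_F = (109 - 3·(109/6))/6 = 109/12.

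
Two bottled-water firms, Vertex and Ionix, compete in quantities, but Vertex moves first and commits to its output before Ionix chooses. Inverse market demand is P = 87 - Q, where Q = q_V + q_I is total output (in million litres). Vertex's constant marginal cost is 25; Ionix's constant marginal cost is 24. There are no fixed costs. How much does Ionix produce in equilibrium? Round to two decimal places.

Solve by backward induction. Given q_V, the follower Ionix maximises π_I = (87 - q_V - q_I)q_I - 24q_I.
Setting the follower's marginal profit to zero, 63 - q_V - 2q_I = 0, i.e. q_I = (63 - q_V)/2.
The leader anticipates this reaction. Substituting into P = 87 - Q gives P = 111/2 - (1/2)q_V, so π_V = (111/2 - (1/2)q_V)q_V - 25q_V.
Maximising: ∂π_V/∂q_V = 61/2 - q_V = 0, giving q_V = 61/2.
Then q_I = (63 - 61/2)/2 = 65/4.

16.25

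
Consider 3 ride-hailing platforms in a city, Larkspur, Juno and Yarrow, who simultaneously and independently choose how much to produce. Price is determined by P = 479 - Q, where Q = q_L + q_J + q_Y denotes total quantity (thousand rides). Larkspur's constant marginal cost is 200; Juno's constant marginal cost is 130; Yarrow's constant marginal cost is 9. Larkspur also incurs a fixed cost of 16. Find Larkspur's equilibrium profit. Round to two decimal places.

Larkspur's profit: π_L = (479 - Q)q_L - (200q_L). Setting ∂π_L/∂q_L = 0: 279 - 2q_L - (q_J + q_Y) = 0.
Juno's first-order condition: 349 - 2q_J - (q_L + q_Y) = 0.
Yarrow's profit: π_Y = (479 - Q)q_Y - (9q_Y). Setting ∂π_Y/∂q_Y = 0: 470 - 2q_Y - (q_L + q_J) = 0.
Adding the 3 first-order conditions: 1098 − 4Q = 0, so Q = 549/2.
Back-substituting: q_L = (279 − 549/2) = 9/2, q_J = (349 − 549/2) = 149/2, q_Y = (470 − 549/2) = 391/2.
Price P = 479 - 549/2 = 409/2.
Larkspur's profit: (409/2 - 200)·(9/2) - 16 = 17/4.

4.25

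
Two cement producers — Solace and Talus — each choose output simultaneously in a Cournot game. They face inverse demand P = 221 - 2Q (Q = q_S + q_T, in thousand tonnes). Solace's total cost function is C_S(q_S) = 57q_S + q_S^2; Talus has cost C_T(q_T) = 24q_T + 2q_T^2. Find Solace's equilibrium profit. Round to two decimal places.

Solace's profit: π_S = (221 - 2Q)q_S - (57q_S + q_S²). Setting ∂π_S/∂q_S = 0: 164 - 6q_S - 2(q_T) = 0.
Talus's first-order condition: 197 - 8q_T - 2(q_S) = 0.
Best responses: q_S = (164 - 2q_T)/6, q_T = (197 - 2q_S)/8.
Solving the pair: q_S = 459/22, q_T = 427/22.
Price P = 221 - 2·(443/11) = 1545/11.
Solace's profit: (1545/11)·(459/22) - 57·(459/22) - (459/22)² = 1305.8740.

1305.87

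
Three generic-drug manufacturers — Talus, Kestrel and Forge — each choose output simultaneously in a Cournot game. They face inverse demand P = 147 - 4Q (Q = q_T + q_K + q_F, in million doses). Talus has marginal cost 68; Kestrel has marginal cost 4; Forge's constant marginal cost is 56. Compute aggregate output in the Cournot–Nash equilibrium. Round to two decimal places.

19.56

Talus's profit: π_T = (147 - 4Q)q_T - (68q_T). Setting ∂π_T/∂q_T = 0: 79 - 8q_T - 4(q_K + q_F) = 0.
Kestrel's first-order condition: 143 - 8q_K - 4(q_T + q_F) = 0.
Forge's first-order condition: 91 - 8q_F - 4(q_T + q_K) = 0.
Adding the 3 first-order conditions: 313 − 16Q = 0, so Q = 313/16.
Back-substituting: q_T = (79 − 313/4)/4 = 3/16, q_K = (143 − 313/4)/4 = 259/16, q_F = (91 − 313/4)/4 = 51/16.
Total output Q = 3/16 + 259/16 + 51/16 = 313/16.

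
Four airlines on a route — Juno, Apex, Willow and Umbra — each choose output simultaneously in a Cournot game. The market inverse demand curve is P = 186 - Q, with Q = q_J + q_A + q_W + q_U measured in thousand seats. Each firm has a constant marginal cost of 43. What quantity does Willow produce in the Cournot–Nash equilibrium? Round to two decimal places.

Each firm earns π_i = (186 - Q)q_i - 43q_i.
Setting ∂π_i/∂q_i = 0 with rivals' quantities fixed: 143 - 2q_i - Σ_{j≠i} q_j = 0.
With identical firms every q_j equals q_i, so Σ_{j≠i} q_j = 3q_i and 143 = 5q_i, giving q_i = 143/5.

28.60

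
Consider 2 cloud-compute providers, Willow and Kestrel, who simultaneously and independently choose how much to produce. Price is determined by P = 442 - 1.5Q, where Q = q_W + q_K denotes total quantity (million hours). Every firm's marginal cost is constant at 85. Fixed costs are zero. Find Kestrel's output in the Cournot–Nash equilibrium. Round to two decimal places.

79.33

Each firm earns π_i = (442 - 1.5Q)q_i - 85q_i.
First-order condition (treating rivals' output as given): 357 - 3q_i - (3/2)q_j = 0.
By symmetry each firm produces the same amount; substituting q_j = q_i yields q_i = 357/(9/2) = 238/3.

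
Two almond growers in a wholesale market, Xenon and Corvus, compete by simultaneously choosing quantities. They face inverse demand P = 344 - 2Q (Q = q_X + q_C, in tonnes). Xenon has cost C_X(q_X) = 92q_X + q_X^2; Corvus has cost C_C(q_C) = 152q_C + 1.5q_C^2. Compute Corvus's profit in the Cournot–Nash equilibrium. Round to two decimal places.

1017.77

Xenon's profit: π_X = (344 - 2Q)q_X - (92q_X + q_X²). Setting ∂π_X/∂q_X = 0: 252 - 6q_X - 2(q_C) = 0.
Corvus's profit: π_C = (344 - 2Q)q_C - (152q_C + (3/2)q_C²). Setting ∂π_C/∂q_C = 0: 192 - 7q_C - 2(q_X) = 0.
Best responses: q_X = (252 - 2q_C)/6, q_C = (192 - 2q_X)/7.
Solving the pair: q_X = 690/19, q_C = 324/19.
Price P = 344 - 2·(1014/19) = 237.2632.
Corvus's profit: 237.2632·(324/19) - 152·(324/19) - (3/2)(324/19)² = 1017.7729.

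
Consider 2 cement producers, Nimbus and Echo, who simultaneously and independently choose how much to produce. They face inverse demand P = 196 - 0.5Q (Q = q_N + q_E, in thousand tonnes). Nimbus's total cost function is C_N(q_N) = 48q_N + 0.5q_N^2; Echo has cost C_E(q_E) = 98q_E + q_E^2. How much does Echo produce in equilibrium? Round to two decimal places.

21.22

Nimbus's profit: π_N = (196 - 0.5Q)q_N - (48q_N + (1/2)q_N²). Setting ∂π_N/∂q_N = 0: 148 - 2q_N - (1/2)(q_E) = 0.
Echo's profit: π_E = (196 - 0.5Q)q_E - (98q_E + q_E²). Setting ∂π_E/∂q_E = 0: 98 - 3q_E - (1/2)(q_N) = 0.
So q_N = (148 - (1/2)q_E)/2 and q_E = (98 - (1/2)q_N)/3.
Substituting one into the other gives q_N = 1580/23 and q_E = 488/23.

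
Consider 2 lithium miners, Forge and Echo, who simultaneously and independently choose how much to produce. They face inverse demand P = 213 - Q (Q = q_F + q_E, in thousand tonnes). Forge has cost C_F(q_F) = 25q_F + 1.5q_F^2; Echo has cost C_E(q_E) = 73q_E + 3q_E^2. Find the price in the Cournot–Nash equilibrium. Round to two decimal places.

164.90

Forge's profit: π_F = (213 - Q)q_F - (25q_F + (3/2)q_F²). Setting ∂π_F/∂q_F = 0: 188 - 5q_F - (q_E) = 0.
Echo's profit: π_E = (213 - Q)q_E - (73q_E + 3q_E²). Setting ∂π_E/∂q_E = 0: 140 - 8q_E - (q_F) = 0.
So q_F = (188 - q_E)/5 and q_E = (140 - q_F)/8.
Substituting one into the other gives q_F = 1364/39 and q_E = 512/39.
Total output Q = 1876/39, so price P = 213 - 1876/39 = 164.8974.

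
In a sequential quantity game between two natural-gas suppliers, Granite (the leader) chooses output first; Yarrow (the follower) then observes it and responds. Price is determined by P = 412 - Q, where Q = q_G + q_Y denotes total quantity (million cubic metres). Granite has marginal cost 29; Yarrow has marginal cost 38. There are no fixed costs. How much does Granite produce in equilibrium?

Solve by backward induction. Given q_G, the follower Yarrow maximises π_Y = (412 - q_G - q_Y)q_Y - 38q_Y.
∂π_Y/∂q_Y = 374 - q_G - 2q_Y = 0 gives the reaction function q_Y = (374 - q_G)/2.
Granite substitutes q_Y(q_G) into its own profit: π_G = q_G(412 - q_G - (374 - q_G)/2) - 29q_G = (225 - (1/2)q_G)q_G - 29q_G.
The leader's first-order condition 196 - q_G = 0 yields q_G = 196.
Then q_Y = (374 - 196)/2 = 89.

196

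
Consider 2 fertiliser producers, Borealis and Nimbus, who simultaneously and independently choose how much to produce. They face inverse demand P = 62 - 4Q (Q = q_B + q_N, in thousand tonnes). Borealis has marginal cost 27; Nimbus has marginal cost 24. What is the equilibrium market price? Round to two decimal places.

37.67

Borealis's profit: π_B = (62 - 4Q)q_B - (27q_B). Setting ∂π_B/∂q_B = 0: 35 - 8q_B - 4(q_N) = 0.
Nimbus's first-order condition: 38 - 8q_N - 4(q_B) = 0.
Rearranging gives the reaction functions q_B = (35 - 4q_N)/8 and q_N = (38 - 4q_B)/8.
Solving the pair: q_B = 8/3, q_N = 41/12.
Total output Q = 73/12, so price P = 62 - 4·(73/12) = 113/3.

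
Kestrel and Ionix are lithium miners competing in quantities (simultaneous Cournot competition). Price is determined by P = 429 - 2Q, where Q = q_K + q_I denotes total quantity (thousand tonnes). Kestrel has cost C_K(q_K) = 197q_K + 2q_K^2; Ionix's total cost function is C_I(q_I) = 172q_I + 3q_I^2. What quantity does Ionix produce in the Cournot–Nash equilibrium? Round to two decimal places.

Kestrel's profit: π_K = (429 - 2Q)q_K - (197q_K + 2q_K²). Setting ∂π_K/∂q_K = 0: 232 - 8q_K - 2(q_I) = 0.
Ionix's profit: π_I = (429 - 2Q)q_I - (172q_I + 3q_I²). Setting ∂π_I/∂q_I = 0: 257 - 10q_I - 2(q_K) = 0.
So q_K = (232 - 2q_I)/8 and q_I = (257 - 2q_K)/10.
Substituting one into the other gives q_K = 903/38 and q_I = 398/19.

20.95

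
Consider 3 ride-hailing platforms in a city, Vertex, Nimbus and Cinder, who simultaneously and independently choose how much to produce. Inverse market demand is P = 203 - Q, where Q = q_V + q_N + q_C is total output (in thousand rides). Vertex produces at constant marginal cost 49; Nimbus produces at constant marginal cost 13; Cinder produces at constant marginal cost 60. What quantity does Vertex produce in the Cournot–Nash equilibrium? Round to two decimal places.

32.25

Vertex's profit: π_V = (203 - Q)q_V - (49q_V). Setting ∂π_V/∂q_V = 0: 154 - 2q_V - (q_N + q_C) = 0.
Nimbus's profit: π_N = (203 - Q)q_N - (13q_N). Setting ∂π_N/∂q_N = 0: 190 - 2q_N - (q_V + q_C) = 0.
Cinder's first-order condition: 143 - 2q_C - (q_V + q_N) = 0.
Adding the 3 conditions: 487 − 2Q − 2Q = 0, i.e. Q = 487/4.
Back-substituting: q_V = (154 − 487/4) = 129/4, q_N = (190 − 487/4) = 273/4, q_C = (143 − 487/4) = 85/4.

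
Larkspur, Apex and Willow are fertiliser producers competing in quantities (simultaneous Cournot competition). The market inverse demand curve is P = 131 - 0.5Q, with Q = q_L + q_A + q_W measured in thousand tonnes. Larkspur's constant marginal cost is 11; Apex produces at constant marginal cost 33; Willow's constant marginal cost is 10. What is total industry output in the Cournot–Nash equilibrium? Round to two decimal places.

Larkspur's profit: π_L = (131 - 0.5Q)q_L - (11q_L). Setting ∂π_L/∂q_L = 0: 120 - q_L - (1/2)(q_A + q_W) = 0.
Apex's first-order condition: 98 - q_A - (1/2)(q_L + q_W) = 0.
Willow's profit: π_W = (131 - 0.5Q)q_W - (10q_W). Setting ∂π_W/∂q_W = 0: 121 - q_W - (1/2)(q_L + q_A) = 0.
Summing all 3 equations gives 339 − 2Q = 0, hence Q = 339/2.
Back-substituting: q_L = (120 − 339/4)/(1/2) = 141/2, q_A = (98 − 339/4)/(1/2) = 53/2, q_W = (121 − 339/4)/(1/2) = 145/2.
Total output Q = 141/2 + 53/2 + 145/2 = 339/2.

169.50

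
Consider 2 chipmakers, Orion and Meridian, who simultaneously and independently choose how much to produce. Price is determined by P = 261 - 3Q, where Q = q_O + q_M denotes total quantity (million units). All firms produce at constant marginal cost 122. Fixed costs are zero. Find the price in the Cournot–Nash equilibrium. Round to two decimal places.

168.33

Each firm earns π_i = (261 - 3Q)q_i - 122q_i.
First-order condition (treating rivals' output as given): 139 - 6q_i - 3q_j = 0.
By symmetry each firm produces the same amount; substituting q_j = q_i yields q_i = 139/9.
Total output Q = 278/9, so price P = 261 - 3·(278/9) = 505/3.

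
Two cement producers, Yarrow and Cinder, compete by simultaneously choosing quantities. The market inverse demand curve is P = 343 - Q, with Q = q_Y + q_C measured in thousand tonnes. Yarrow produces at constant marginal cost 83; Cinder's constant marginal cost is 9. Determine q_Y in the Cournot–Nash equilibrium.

Yarrow's profit: π_Y = (343 - Q)q_Y - (83q_Y). Setting ∂π_Y/∂q_Y = 0: 260 - 2q_Y - (q_C) = 0.
Cinder's first-order condition: 334 - 2q_C - (q_Y) = 0.
Best responses: q_Y = (260 - q_C)/2, q_C = (334 - q_Y)/2.
Substituting one into the other gives q_Y = 62 and q_C = 136.

62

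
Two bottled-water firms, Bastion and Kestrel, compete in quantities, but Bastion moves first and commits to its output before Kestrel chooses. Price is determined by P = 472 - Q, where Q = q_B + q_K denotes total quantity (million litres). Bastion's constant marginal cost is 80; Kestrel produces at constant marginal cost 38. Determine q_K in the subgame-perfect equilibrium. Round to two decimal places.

129.50

The follower Kestrel best-responds to any q_B: π_K = (472 - Q)q_K - 38q_K.
∂π_K/∂q_K = 434 - q_B - 2q_K = 0 gives the reaction function q_K = (434 - q_B)/2.
Bastion substitutes q_K(q_B) into its own profit: π_B = q_B(472 - q_B - (434 - q_B)/2) - 80q_B = (255 - (1/2)q_B)q_B - 80q_B.
Maximising: ∂π_B/∂q_B = 175 - q_B = 0, giving q_B = 175.
Then q_K = (434 - 175)/2 = 259/2.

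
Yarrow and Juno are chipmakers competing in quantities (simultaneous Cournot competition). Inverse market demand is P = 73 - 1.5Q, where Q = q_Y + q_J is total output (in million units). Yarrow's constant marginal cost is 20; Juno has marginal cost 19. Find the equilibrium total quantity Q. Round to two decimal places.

Yarrow's profit: π_Y = (73 - 1.5Q)q_Y - (20q_Y). Setting ∂π_Y/∂q_Y = 0: 53 - 3q_Y - (3/2)(q_J) = 0.
Juno's profit: π_J = (73 - 1.5Q)q_J - (19q_J). Setting ∂π_J/∂q_J = 0: 54 - 3q_J - (3/2)(q_Y) = 0.
Best responses: q_Y = (53 - (3/2)q_J)/3, q_J = (54 - (3/2)q_Y)/3.
Solving the pair: q_Y = 104/9, q_J = 110/9.
Total output Q = 104/9 + 110/9 = 214/9.

23.78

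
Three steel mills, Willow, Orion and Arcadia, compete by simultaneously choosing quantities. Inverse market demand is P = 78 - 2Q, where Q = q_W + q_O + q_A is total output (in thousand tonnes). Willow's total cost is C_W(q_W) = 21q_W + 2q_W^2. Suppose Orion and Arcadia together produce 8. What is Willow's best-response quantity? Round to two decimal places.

With rivals' combined output fixed at 8, Willow's profit is π_W = (78 - 2·8 - 2q_W)q_W - (21q_W + 2q_W²) = (62 - 2q_W)q_W - (21q_W + 2q_W²).
∂π_W/∂q_W = 41 - 8q_W = 0, so q_W = 41/8.

5.13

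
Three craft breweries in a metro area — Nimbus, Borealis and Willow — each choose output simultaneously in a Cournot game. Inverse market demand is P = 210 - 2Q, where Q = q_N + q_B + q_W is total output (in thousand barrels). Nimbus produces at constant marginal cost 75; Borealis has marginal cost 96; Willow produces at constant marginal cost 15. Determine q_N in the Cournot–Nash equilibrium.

Nimbus's profit: π_N = (210 - 2Q)q_N - (75q_N). Setting ∂π_N/∂q_N = 0: 135 - 4q_N - 2(q_B + q_W) = 0.
Borealis's first-order condition: 114 - 4q_B - 2(q_N + q_W) = 0.
Willow's first-order condition: 195 - 4q_W - 2(q_N + q_B) = 0.
Adding the 3 conditions: 444 − 4Q − 4Q = 0, i.e. Q = 111/2.
Back-substituting: q_N = (135 − 111)/2 = 12, q_B = (114 − 111)/2 = 3/2, q_W = (195 − 111)/2 = 42.

12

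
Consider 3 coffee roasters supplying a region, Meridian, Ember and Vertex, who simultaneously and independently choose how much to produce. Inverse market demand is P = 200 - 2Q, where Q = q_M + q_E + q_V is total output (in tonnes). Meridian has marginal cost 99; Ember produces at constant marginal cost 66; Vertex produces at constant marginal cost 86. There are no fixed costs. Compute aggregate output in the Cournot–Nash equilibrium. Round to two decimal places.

Meridian's profit: π_M = (200 - 2Q)q_M - (99q_M). Setting ∂π_M/∂q_M = 0: 101 - 4q_M - 2(q_E + q_V) = 0.
Ember's profit: π_E = (200 - 2Q)q_E - (66q_E). Setting ∂π_E/∂q_E = 0: 134 - 4q_E - 2(q_M + q_V) = 0.
Vertex's first-order condition: 114 - 4q_V - 2(q_M + q_E) = 0.
Summing all 3 equations gives 349 − 8Q = 0, hence Q = 349/8.
Back-substituting: q_M = (101 − 349/4)/2 = 55/8, q_E = (134 − 349/4)/2 = 187/8, q_V = (114 − 349/4)/2 = 107/8.
Total output Q = 55/8 + 187/8 + 107/8 = 349/8.

43.63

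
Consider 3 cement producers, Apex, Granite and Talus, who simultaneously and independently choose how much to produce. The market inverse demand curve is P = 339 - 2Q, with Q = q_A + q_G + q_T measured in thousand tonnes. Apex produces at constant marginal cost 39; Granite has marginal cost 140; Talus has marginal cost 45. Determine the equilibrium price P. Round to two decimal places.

Apex's profit: π_A = (339 - 2Q)q_A - (39q_A). Setting ∂π_A/∂q_A = 0: 300 - 4q_A - 2(q_G + q_T) = 0.
Granite's profit: π_G = (339 - 2Q)q_G - (140q_G). Setting ∂π_G/∂q_G = 0: 199 - 4q_G - 2(q_A + q_T) = 0.
Talus's profit: π_T = (339 - 2Q)q_T - (45q_T). Setting ∂π_T/∂q_T = 0: 294 - 4q_T - 2(q_A + q_G) = 0.
Adding the 3 first-order conditions: 793 − 8Q = 0, so Q = 793/8.
Back-substituting: q_A = (300 − 793/4)/2 = 407/8, q_G = (199 − 793/4)/2 = 3/8, q_T = (294 − 793/4)/2 = 383/8.
Total output Q = 793/8, so price P = 339 - 2·(793/8) = 563/4.

140.75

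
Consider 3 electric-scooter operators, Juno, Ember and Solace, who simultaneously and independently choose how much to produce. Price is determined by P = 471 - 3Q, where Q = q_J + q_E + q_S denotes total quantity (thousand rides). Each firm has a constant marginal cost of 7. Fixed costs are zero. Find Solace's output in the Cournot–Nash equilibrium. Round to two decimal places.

38.67

A representative firm's profit is π_i = q_i(471 - 3Q) - 7q_i.
First-order condition (treating rivals' output as given): 464 - 6q_i - 3·Σ_{j≠i} q_j = 0.
By symmetry each firm produces the same amount; substituting Σ_{j≠i} q_j = 2q_i yields q_i = 464/12 = 116/3.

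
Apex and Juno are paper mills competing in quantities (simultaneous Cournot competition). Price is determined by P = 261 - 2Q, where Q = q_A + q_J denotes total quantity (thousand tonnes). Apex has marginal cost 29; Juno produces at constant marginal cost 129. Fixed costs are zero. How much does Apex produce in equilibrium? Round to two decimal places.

55.33

Apex's profit: π_A = (261 - 2Q)q_A - (29q_A). Setting ∂π_A/∂q_A = 0: 232 - 4q_A - 2(q_J) = 0.
Juno's first-order condition: 132 - 4q_J - 2(q_A) = 0.
Rearranging gives the reaction functions q_A = (232 - 2q_J)/4 and q_J = (132 - 2q_A)/4.
Substituting one into the other gives q_A = 166/3 and q_J = 16/3.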